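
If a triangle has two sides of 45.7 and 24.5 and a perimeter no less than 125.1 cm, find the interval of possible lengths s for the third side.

54.9 ≤ s < 70.2

Triangle inequality alone gives 21.2 < s < 70.2.
The perimeter condition gives s ≥ 125.1 − 45.7 − 24.5 = 54.9.
Intersecting the two: 54.9 ≤ s < 70.2.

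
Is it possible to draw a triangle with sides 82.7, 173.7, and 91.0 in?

The two shorter sides sum to 173.7, exactly equal to the longest side 173.7.
That gives only a degenerate (flat) triangle — the inequality must be strict.

No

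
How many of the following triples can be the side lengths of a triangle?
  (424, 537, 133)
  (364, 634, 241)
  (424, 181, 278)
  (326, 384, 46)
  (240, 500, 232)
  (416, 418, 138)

(133,424,537): 133+424 > 537 → valid
(241,364,634): 241+364 ≤ 634 → not valid
(181,278,424): 181+278 > 424 → valid
(46,326,384): 46+326 ≤ 384 → not valid
(232,240,500): 232+240 ≤ 500 → not valid
(138,416,418): 138+416 > 418 → valid
3 of the 6 triples form a triangle.

3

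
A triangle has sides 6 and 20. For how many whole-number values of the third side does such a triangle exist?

11

The third side lies in the open interval (14, 26).
Integers from 15 to 25 inclusive: 25 − 15 + 1 = 11.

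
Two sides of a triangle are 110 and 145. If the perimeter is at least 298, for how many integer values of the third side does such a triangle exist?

Triangle inequality: 35 < x < 255. Perimeter ≥ 298 gives x ≥ 298 − 110 − 145 = 43.
So 43 ≤ x < 255; integers 43 through 254: 212 values.

212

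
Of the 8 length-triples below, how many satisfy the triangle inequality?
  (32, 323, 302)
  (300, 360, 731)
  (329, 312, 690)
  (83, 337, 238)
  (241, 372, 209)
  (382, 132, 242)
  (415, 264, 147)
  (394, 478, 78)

(32,302,323): 32+302 > 323 → valid
(300,360,731): 300+360 ≤ 731 → not valid
(312,329,690): 312+329 ≤ 690 → not valid
(83,238,337): 83+238 ≤ 337 → not valid
(209,241,372): 209+241 > 372 → valid
(132,242,382): 132+242 ≤ 382 → not valid
(147,264,415): 147+264 ≤ 415 → not valid
(78,394,478): 78+394 ≤ 478 → not valid
2 of the 8 triples form a triangle.

2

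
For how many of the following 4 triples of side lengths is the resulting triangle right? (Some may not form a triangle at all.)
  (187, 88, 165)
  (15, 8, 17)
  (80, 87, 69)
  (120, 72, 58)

2

(187,88,165): 88²+165² = 34969 = 187² → right
(15,8,17): 8²+15² = 289 = 17² → right
(80,87,69): 69²+80² = 11161 > 7569 = 87² → acute
(120,72,58): 58²+72² = 8548 < 14400 = 120² → obtuse
2 of the 4 are right.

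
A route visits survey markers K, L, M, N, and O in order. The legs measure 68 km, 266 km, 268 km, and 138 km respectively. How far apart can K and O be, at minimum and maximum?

The maximum is all hops collinear in one direction: 68 + 266 + 268 + 138 = 740.
The longest hop is 268; the others sum to 472. Since 268 ≤ 472, the path can fold back on itself completely, so the minimum distance is 0.

0 ≤ KO ≤ 740 km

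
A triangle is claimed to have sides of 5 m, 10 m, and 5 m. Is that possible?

The two shorter sides sum to 10, exactly equal to the longest side 10.
That gives only a degenerate (flat) triangle — the inequality must be strict.

No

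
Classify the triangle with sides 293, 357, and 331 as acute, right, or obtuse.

Compare the square of the longest side to the sum of squares of the other two: 293² + 331² = 195410 > 127449 = 357².

acute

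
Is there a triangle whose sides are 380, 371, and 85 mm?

The longest side is 380, and the other two sum to 456.
Since 456 > 380, the triangle inequality holds.

Yes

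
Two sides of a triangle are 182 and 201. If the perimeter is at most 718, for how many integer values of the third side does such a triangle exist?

Triangle inequality: 19 < x < 383. Perimeter ≤ 718 gives x ≤ 718 − 182 − 201 = 335.
So 19 < x ≤ 335; integers 20 through 335: 316 values.

316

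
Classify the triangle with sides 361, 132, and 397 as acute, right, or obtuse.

Compare the square of the longest side to the sum of squares of the other two: 132² + 361² = 147745 < 157609 = 397².

obtuse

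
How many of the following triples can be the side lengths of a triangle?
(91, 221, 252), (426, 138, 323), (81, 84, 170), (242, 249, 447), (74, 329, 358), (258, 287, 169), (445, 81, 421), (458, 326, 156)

7

(91,221,252): 91+221 > 252 → valid
(138,323,426): 138+323 > 426 → valid
(81,84,170): 81+84 ≤ 170 → not valid
(242,249,447): 242+249 > 447 → valid
(74,329,358): 74+329 > 358 → valid
(169,258,287): 169+258 > 287 → valid
(81,421,445): 81+421 > 445 → valid
(156,326,458): 156+326 > 458 → valid
7 of the 8 triples form a triangle.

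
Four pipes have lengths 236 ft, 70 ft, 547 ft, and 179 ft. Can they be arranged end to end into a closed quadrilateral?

For a quadrilateral, each side must be shorter than the sum of the others.
Here the longest side is 547, but the remaining 3 sides sum to only 485.

No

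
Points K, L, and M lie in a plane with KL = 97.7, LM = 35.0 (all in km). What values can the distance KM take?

By the triangle inequality, |97.7 − 35.0| ≤ KM ≤ 97.7 + 35.0.

62.7 ≤ KM ≤ 132.7 km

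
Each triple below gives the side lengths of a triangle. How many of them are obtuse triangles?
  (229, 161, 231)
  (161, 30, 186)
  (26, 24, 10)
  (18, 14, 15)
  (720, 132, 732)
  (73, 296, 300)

1

(229,161,231): 161²+229² = 78362 > 53361 = 231² → acute
(161,30,186): 30²+161² = 26821 < 34596 = 186² → obtuse
(26,24,10): 10²+24² = 676 = 26² → right
(18,14,15): 14²+15² = 421 > 324 = 18² → acute
(720,132,732): 132²+720² = 535824 = 732² → right
(73,296,300): 73²+296² = 92945 > 90000 = 300² → acute
1 of the 6 is obtuse.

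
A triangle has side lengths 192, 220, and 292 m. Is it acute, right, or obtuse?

Compare the square of the longest side to the sum of squares of the other two: 192² + 220² = 85264 = 292².

right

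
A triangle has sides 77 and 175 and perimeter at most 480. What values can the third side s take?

98 < s ≤ 228

Triangle inequality alone gives 98 < s < 252.
The perimeter condition gives s ≤ 480 − 77 − 175 = 228.
Intersecting the two: 98 < s ≤ 228.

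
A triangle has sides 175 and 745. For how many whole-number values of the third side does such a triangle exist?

The third side lies in the open interval (570, 920).
Integers from 571 to 919 inclusive: 919 − 571 + 1 = 349.

349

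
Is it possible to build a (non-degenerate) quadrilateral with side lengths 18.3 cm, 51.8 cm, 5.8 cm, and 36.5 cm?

A quadrilateral exists iff every side is shorter than the sum of the others — equivalently, the longest side is less than the sum of the rest.
Longest side 51.8 < 60.6 (sum of the remaining 3), so yes.

Yes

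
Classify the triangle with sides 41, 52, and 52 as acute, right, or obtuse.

Compare the square of the longest side to the sum of squares of the other two: 41² + 52² = 4385 > 2704 = 52².

acute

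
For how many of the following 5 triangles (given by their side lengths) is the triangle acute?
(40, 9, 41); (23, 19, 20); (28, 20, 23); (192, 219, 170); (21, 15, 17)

(40,9,41): 9²+40² = 1681 = 41² → right
(23,19,20): 19²+20² = 761 > 529 = 23² → acute
(28,20,23): 20²+23² = 929 > 784 = 28² → acute
(192,219,170): 170²+192² = 65764 > 47961 = 219² → acute
(21,15,17): 15²+17² = 514 > 441 = 21² → acute
4 of the 5 are acute.

4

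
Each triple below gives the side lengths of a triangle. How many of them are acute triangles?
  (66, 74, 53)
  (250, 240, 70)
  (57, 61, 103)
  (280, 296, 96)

(66,74,53): 53²+66² = 7165 > 5476 = 74² → acute
(250,240,70): 70²+240² = 62500 = 250² → right
(57,61,103): 57²+61² = 6970 < 10609 = 103² → obtuse
(280,296,96): 96²+280² = 87616 = 296² → right
1 of the 4 is acute.

1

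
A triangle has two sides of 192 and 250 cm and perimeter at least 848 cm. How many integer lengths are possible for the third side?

36

Triangle inequality: 58 < x < 442. Perimeter ≥ 848 gives x ≥ 848 − 192 − 250 = 406.
So 406 ≤ x < 442; integers 406 through 441: 36 values.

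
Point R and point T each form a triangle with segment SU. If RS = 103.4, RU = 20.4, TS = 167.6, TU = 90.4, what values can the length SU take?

83.0 < SU < 123.8

From triangle RSU: |103.4 − 20.4| < SU < 103.4 + 20.4, i.e. 83.0 < SU < 123.8.
From triangle TSU: 77.2 < SU < 258.0.
Both must hold, so SU lies in the intersection.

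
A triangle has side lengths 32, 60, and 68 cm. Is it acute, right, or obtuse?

Compare the square of the longest side to the sum of squares of the other two: 32² + 60² = 4624 = 68².

right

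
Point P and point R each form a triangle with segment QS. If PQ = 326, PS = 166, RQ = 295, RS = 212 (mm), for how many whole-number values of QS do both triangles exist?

331

From triangle PQS: 160 < QS < 492.
From triangle RQS: 83 < QS < 507.
Intersection: 160 < QS < 492, so integers 161 through 491: 331 values.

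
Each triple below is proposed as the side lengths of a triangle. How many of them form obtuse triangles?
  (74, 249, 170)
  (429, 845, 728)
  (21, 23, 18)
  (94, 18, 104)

(74,249,170): 74+170 ≤ 249, not a triangle
(429,845,728): 429²+728² = 714025 = 845² → right
(21,23,18): 18²+21² = 765 > 529 = 23² → acute
(94,18,104): 18²+94² = 9160 < 10816 = 104² → obtuse
1 of the 4 is obtuse.

1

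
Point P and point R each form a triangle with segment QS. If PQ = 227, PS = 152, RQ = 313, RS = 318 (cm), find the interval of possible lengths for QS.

75 < QS < 379

From triangle PQS: |227 − 152| < QS < 227 + 152, i.e. 75 < QS < 379.
From triangle RQS: 5 < QS < 631.
Both must hold, so QS lies in the intersection.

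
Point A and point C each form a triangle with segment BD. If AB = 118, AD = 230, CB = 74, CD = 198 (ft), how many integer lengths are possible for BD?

147

From triangle ABD: 112 < BD < 348.
From triangle CBD: 124 < BD < 272.
Intersection: 124 < BD < 272, so integers 125 through 271: 147 values.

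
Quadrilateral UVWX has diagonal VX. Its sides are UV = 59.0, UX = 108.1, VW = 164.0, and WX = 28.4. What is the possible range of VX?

135.6 < VX < 167.1

From triangle UVX: |59.0 − 108.1| < VX < 59.0 + 108.1, i.e. 49.1 < VX < 167.1.
From triangle WVX: 135.6 < VX < 192.4.
Both must hold, so VX lies in the intersection.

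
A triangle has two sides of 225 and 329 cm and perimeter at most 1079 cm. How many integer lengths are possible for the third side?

421

Triangle inequality: 104 < x < 554. Perimeter ≤ 1079 gives x ≤ 1079 − 225 − 329 = 525.
So 104 < x ≤ 525; integers 105 through 525: 421 values.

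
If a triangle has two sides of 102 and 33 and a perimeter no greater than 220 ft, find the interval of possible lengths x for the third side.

Triangle inequality alone gives 69 < x < 135.
The perimeter condition gives x ≤ 220 − 102 − 33 = 85.
Intersecting the two: 69 < x ≤ 85.

69 < x ≤ 85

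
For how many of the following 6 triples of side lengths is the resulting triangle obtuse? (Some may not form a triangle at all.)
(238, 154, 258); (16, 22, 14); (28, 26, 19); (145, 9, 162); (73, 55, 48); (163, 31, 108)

1

(238,154,258): 154²+238² = 80360 > 66564 = 258² → acute
(16,22,14): 14²+16² = 452 < 484 = 22² → obtuse
(28,26,19): 19²+26² = 1037 > 784 = 28² → acute
(145,9,162): 9+145 ≤ 162, not a triangle
(73,55,48): 48²+55² = 5329 = 73² → right
(163,31,108): 31+108 ≤ 163, not a triangle
1 of the 6 is obtuse.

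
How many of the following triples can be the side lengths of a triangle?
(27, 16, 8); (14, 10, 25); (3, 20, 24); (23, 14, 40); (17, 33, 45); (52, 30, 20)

1

(8,16,27): 8+16 ≤ 27 → not valid
(10,14,25): 10+14 ≤ 25 → not valid
(3,20,24): 3+20 ≤ 24 → not valid
(14,23,40): 14+23 ≤ 40 → not valid
(17,33,45): 17+33 > 45 → valid
(20,30,52): 20+30 ≤ 52 → not valid
1 of the 6 triples forms a triangle.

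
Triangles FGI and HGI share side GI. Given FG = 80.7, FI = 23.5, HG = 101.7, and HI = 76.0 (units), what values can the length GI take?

57.2 < GI < 104.2

From triangle FGI: |80.7 − 23.5| < GI < 80.7 + 23.5, i.e. 57.2 < GI < 104.2.
From triangle HGI: 25.7 < GI < 177.7.
Both must hold, so GI lies in the intersection.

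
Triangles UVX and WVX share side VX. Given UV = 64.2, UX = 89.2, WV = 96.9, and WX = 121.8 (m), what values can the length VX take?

25.0 < VX < 153.4

From triangle UVX: |64.2 − 89.2| < VX < 64.2 + 89.2, i.e. 25.0 < VX < 153.4.
From triangle WVX: 24.9 < VX < 218.7.
Both must hold, so VX lies in the intersection.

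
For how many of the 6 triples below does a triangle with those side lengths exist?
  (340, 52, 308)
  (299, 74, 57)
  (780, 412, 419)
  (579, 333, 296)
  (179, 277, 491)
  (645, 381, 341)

4

(52,308,340): 52+308 > 340 → valid
(57,74,299): 57+74 ≤ 299 → not valid
(412,419,780): 412+419 > 780 → valid
(296,333,579): 296+333 > 579 → valid
(179,277,491): 179+277 ≤ 491 → not valid
(341,381,645): 341+381 > 645 → valid
4 of the 6 triples form a triangle.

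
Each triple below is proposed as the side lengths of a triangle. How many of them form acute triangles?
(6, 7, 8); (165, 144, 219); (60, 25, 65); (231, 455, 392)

1

(6,7,8): 6²+7² = 85 > 64 = 8² → acute
(165,144,219): 144²+165² = 47961 = 219² → right
(60,25,65): 25²+60² = 4225 = 65² → right
(231,455,392): 231²+392² = 207025 = 455² → right
1 of the 4 is acute.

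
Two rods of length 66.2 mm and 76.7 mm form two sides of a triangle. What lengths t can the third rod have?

10.5 < t < 142.9 (mm)

By the triangle inequality, t must be less than 66.2 + 76.7 = 142.9 and greater than |66.2 − 76.7| = 10.5.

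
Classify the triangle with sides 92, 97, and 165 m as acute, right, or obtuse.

obtuse

Compare the square of the longest side to the sum of squares of the other two: 92² + 97² = 17873 < 27225 = 165².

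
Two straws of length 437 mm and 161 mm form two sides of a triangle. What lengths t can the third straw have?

By the triangle inequality, t must be less than 437 + 161 = 598 and greater than |437 − 161| = 276.

276 < t < 598 (mm)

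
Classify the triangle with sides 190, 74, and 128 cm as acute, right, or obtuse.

Compare the square of the longest side to the sum of squares of the other two: 74² + 128² = 21860 < 36100 = 190².

obtuse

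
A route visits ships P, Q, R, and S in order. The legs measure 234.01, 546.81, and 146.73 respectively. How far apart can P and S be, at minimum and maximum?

The maximum is all hops collinear in one direction: 234.01 + 546.81 + 146.73 = 927.55.
The longest hop is 546.81; the others sum to 380.74. Folding the others back against it leaves at least 546.81 − 380.74 = 166.07.

166.07 ≤ PS ≤ 927.55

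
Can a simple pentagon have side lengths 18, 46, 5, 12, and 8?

No

For a pentagon, each side must be shorter than the sum of the others.
Here the longest side is 46, but the remaining 4 sides sum to only 43.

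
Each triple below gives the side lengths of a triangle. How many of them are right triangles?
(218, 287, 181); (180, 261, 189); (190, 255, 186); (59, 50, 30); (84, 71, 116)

1

(218,287,181): 181²+218² = 80285 < 82369 = 287² → obtuse
(180,261,189): 180²+189² = 68121 = 261² → right
(190,255,186): 186²+190² = 70696 > 65025 = 255² → acute
(59,50,30): 30²+50² = 3400 < 3481 = 59² → obtuse
(84,71,116): 71²+84² = 12097 < 13456 = 116² → obtuse
1 of the 5 is right.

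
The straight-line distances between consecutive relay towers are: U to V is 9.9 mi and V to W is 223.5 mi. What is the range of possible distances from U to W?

By the triangle inequality, |9.9 − 223.5| ≤ UW ≤ 9.9 + 223.5.

213.6 ≤ UW ≤ 233.4 mi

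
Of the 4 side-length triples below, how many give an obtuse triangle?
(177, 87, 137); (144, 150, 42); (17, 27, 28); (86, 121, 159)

(177,87,137): 87²+137² = 26338 < 31329 = 177² → obtuse
(144,150,42): 42²+144² = 22500 = 150² → right
(17,27,28): 17²+27² = 1018 > 784 = 28² → acute
(86,121,159): 86²+121² = 22037 < 25281 = 159² → obtuse
2 of the 4 are obtuse.

2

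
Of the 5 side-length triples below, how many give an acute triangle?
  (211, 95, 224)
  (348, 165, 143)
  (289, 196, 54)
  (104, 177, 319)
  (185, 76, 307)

1

(211,95,224): 95²+211² = 53546 > 50176 = 224² → acute
(348,165,143): 143+165 ≤ 348, not a triangle
(289,196,54): 54+196 ≤ 289, not a triangle
(104,177,319): 104+177 ≤ 319, not a triangle
(185,76,307): 76+185 ≤ 307, not a triangle
1 of the 5 is acute.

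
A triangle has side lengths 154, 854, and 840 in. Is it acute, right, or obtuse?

right

Compare the square of the longest side to the sum of squares of the other two: 154² + 840² = 729316 = 854².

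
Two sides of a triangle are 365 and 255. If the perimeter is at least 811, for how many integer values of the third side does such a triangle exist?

Triangle inequality: 110 < x < 620. Perimeter ≥ 811 gives x ≥ 811 − 365 − 255 = 191.
So 191 ≤ x < 620; integers 191 through 619: 429 values.

429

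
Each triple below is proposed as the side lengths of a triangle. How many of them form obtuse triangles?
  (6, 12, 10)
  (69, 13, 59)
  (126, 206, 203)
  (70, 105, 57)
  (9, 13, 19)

(6,12,10): 6²+10² = 136 < 144 = 12² → obtuse
(69,13,59): 13²+59² = 3650 < 4761 = 69² → obtuse
(126,206,203): 126²+203² = 57085 > 42436 = 206² → acute
(70,105,57): 57²+70² = 8149 < 11025 = 105² → obtuse
(9,13,19): 9²+13² = 250 < 361 = 19² → obtuse
4 of the 5 are obtuse.

4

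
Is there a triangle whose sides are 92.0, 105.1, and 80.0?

Yes

The longest side is 105.1, and the other two sum to 172.0.
Since 172.0 > 105.1, the triangle inequality holds.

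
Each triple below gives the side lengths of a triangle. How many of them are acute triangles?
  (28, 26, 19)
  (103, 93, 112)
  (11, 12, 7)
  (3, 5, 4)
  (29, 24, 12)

3

(28,26,19): 19²+26² = 1037 > 784 = 28² → acute
(103,93,112): 93²+103² = 19258 > 12544 = 112² → acute
(11,12,7): 7²+11² = 170 > 144 = 12² → acute
(3,5,4): 3²+4² = 25 = 5² → right
(29,24,12): 12²+24² = 720 < 841 = 29² → obtuse
3 of the 5 are acute.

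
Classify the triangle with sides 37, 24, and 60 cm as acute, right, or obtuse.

Compare the square of the longest side to the sum of squares of the other two: 24² + 37² = 1945 < 3600 = 60².

obtuse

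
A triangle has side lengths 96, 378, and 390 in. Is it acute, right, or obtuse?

right

Compare the square of the longest side to the sum of squares of the other two: 96² + 378² = 152100 = 390².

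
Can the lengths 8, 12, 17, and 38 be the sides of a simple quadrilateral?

For a quadrilateral, each side must be shorter than the sum of the others.
Here the longest side is 38, but the remaining 3 sides sum to only 37.

No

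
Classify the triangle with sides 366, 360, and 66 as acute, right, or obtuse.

right

Compare the square of the longest side to the sum of squares of the other two: 66² + 360² = 133956 = 366².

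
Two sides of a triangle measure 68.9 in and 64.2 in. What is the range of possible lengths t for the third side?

By the triangle inequality, t must be less than 68.9 + 64.2 = 133.1 and greater than |68.9 − 64.2| = 4.7.

4.7 < t < 133.1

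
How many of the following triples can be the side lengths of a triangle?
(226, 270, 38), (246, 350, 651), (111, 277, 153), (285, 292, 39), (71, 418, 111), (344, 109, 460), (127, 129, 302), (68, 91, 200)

(38,226,270): 38+226 ≤ 270 → not valid
(246,350,651): 246+350 ≤ 651 → not valid
(111,153,277): 111+153 ≤ 277 → not valid
(39,285,292): 39+285 > 292 → valid
(71,111,418): 71+111 ≤ 418 → not valid
(109,344,460): 109+344 ≤ 460 → not valid
(127,129,302): 127+129 ≤ 302 → not valid
(68,91,200): 68+91 ≤ 200 → not valid
1 of the 8 triples forms a triangle.

1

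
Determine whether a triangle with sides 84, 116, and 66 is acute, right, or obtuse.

Compare the square of the longest side to the sum of squares of the other two: 66² + 84² = 11412 < 13456 = 116².

obtuse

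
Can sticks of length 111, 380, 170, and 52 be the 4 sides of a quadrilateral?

No

For a quadrilateral, each side must be shorter than the sum of the others.
Here the longest side is 380, but the remaining 3 sides sum to only 333.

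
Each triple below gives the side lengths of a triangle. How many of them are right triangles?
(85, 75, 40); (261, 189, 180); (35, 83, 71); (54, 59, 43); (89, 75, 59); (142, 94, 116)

2

(85,75,40): 40²+75² = 7225 = 85² → right
(261,189,180): 180²+189² = 68121 = 261² → right
(35,83,71): 35²+71² = 6266 < 6889 = 83² → obtuse
(54,59,43): 43²+54² = 4765 > 3481 = 59² → acute
(89,75,59): 59²+75² = 9106 > 7921 = 89² → acute
(142,94,116): 94²+116² = 22292 > 20164 = 142² → acute
2 of the 6 are right.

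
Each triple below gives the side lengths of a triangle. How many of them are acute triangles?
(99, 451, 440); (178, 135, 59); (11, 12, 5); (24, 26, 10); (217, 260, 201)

(99,451,440): 99²+440² = 203401 = 451² → right
(178,135,59): 59²+135² = 21706 < 31684 = 178² → obtuse
(11,12,5): 5²+11² = 146 > 144 = 12² → acute
(24,26,10): 10²+24² = 676 = 26² → right
(217,260,201): 201²+217² = 87490 > 67600 = 260² → acute
2 of the 5 are acute.

2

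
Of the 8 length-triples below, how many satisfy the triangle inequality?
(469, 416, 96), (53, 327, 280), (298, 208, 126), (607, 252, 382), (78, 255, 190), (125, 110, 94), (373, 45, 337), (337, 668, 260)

7

(96,416,469): 96+416 > 469 → valid
(53,280,327): 53+280 > 327 → valid
(126,208,298): 126+208 > 298 → valid
(252,382,607): 252+382 > 607 → valid
(78,190,255): 78+190 > 255 → valid
(94,110,125): 94+110 > 125 → valid
(45,337,373): 45+337 > 373 → valid
(260,337,668): 260+337 ≤ 668 → not valid
7 of the 8 triples form a triangle.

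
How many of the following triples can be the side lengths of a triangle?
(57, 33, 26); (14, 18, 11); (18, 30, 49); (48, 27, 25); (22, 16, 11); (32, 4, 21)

4

(26,33,57): 26+33 > 57 → valid
(11,14,18): 11+14 > 18 → valid
(18,30,49): 18+30 ≤ 49 → not valid
(25,27,48): 25+27 > 48 → valid
(11,16,22): 11+16 > 22 → valid
(4,21,32): 4+21 ≤ 32 → not valid
4 of the 6 triples form a triangle.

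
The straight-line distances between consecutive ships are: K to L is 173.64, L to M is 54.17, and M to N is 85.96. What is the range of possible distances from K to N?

The maximum is all hops collinear in one direction: 173.64 + 54.17 + 85.96 = 313.77.
The longest hop is 173.64; the others sum to 140.13. Folding the others back against it leaves at least 173.64 − 140.13 = 33.51.

33.51 ≤ KN ≤ 313.77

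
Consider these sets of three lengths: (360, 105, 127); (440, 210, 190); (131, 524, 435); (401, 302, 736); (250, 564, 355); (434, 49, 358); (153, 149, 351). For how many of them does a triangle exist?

(105,127,360): 105+127 ≤ 360 → not valid
(190,210,440): 190+210 ≤ 440 → not valid
(131,435,524): 131+435 > 524 → valid
(302,401,736): 302+401 ≤ 736 → not valid
(250,355,564): 250+355 > 564 → valid
(49,358,434): 49+358 ≤ 434 → not valid
(149,153,351): 149+153 ≤ 351 → not valid
2 of the 7 triples form a triangle.

2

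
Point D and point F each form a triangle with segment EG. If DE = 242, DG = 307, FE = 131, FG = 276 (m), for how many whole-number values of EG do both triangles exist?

From triangle DEG: 65 < EG < 549.
From triangle FEG: 145 < EG < 407.
Intersection: 145 < EG < 407, so integers 146 through 406: 261 values.

261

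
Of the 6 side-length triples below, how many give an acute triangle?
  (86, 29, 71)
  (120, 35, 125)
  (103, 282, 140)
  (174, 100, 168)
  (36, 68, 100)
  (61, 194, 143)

1

(86,29,71): 29²+71² = 5882 < 7396 = 86² → obtuse
(120,35,125): 35²+120² = 15625 = 125² → right
(103,282,140): 103+140 ≤ 282, not a triangle
(174,100,168): 100²+168² = 38224 > 30276 = 174² → acute
(36,68,100): 36²+68² = 5920 < 10000 = 100² → obtuse
(61,194,143): 61²+143² = 24170 < 37636 = 194² → obtuse
1 of the 6 is acute.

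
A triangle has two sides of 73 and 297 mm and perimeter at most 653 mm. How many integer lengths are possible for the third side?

59

Triangle inequality: 224 < x < 370. Perimeter ≤ 653 gives x ≤ 653 − 73 − 297 = 283.
So 224 < x ≤ 283; integers 225 through 283: 59 values.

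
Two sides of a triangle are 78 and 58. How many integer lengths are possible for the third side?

115

The third side lies in the open interval (20, 136).
Integers from 21 to 135 inclusive: 135 − 21 + 1 = 115.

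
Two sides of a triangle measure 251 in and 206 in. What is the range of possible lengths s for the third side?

By the triangle inequality, s must be less than 251 + 206 = 457 and greater than |251 − 206| = 45.

45 < s < 457 (in)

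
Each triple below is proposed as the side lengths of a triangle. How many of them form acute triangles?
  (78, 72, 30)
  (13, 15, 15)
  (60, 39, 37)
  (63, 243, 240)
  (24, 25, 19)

3

(78,72,30): 30²+72² = 6084 = 78² → right
(13,15,15): 13²+15² = 394 > 225 = 15² → acute
(60,39,37): 37²+39² = 2890 < 3600 = 60² → obtuse
(63,243,240): 63²+240² = 61569 > 59049 = 243² → acute
(24,25,19): 19²+24² = 937 > 625 = 25² → acute
3 of the 5 are acute.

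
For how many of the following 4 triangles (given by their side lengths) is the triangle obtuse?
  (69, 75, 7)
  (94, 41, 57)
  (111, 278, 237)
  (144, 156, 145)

3

(69,75,7): 7²+69² = 4810 < 5625 = 75² → obtuse
(94,41,57): 41²+57² = 4930 < 8836 = 94² → obtuse
(111,278,237): 111²+237² = 68490 < 77284 = 278² → obtuse
(144,156,145): 144²+145² = 41761 > 24336 = 156² → acute
3 of the 4 are obtuse.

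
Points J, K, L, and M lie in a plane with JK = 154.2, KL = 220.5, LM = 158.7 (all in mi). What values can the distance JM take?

0 ≤ JM ≤ 533.4 mi

The maximum is all hops collinear in one direction: 154.2 + 220.5 + 158.7 = 533.4.
The longest hop is 220.5; the others sum to 312.9. Since 220.5 ≤ 312.9, the path can fold back on itself completely, so the minimum distance is 0.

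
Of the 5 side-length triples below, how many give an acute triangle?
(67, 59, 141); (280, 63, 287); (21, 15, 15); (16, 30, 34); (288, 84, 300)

1

(67,59,141): 59+67 ≤ 141, not a triangle
(280,63,287): 63²+280² = 82369 = 287² → right
(21,15,15): 15²+15² = 450 > 441 = 21² → acute
(16,30,34): 16²+30² = 1156 = 34² → right
(288,84,300): 84²+288² = 90000 = 300² → right
1 of the 5 is acute.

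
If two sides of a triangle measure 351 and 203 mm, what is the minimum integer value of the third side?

The third side must be strictly greater than |351 − 203| = 148.
The smallest integer above 148 is 149.

149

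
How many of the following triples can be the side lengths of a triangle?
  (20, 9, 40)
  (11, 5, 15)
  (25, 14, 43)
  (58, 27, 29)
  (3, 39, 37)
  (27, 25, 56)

(9,20,40): 9+20 ≤ 40 → not valid
(5,11,15): 5+11 > 15 → valid
(14,25,43): 14+25 ≤ 43 → not valid
(27,29,58): 27+29 ≤ 58 → not valid
(3,37,39): 3+37 > 39 → valid
(25,27,56): 25+27 ≤ 56 → not valid
2 of the 6 triples form a triangle.

2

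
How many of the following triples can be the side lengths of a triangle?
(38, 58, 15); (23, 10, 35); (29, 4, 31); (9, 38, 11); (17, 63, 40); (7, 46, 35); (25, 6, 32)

1

(15,38,58): 15+38 ≤ 58 → not valid
(10,23,35): 10+23 ≤ 35 → not valid
(4,29,31): 4+29 > 31 → valid
(9,11,38): 9+11 ≤ 38 → not valid
(17,40,63): 17+40 ≤ 63 → not valid
(7,35,46): 7+35 ≤ 46 → not valid
(6,25,32): 6+25 ≤ 32 → not valid
1 of the 7 triples forms a triangle.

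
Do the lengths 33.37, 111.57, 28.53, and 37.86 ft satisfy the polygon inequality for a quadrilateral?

No

For a quadrilateral, each side must be shorter than the sum of the others.
Here the longest side is 111.57, but the remaining 3 sides sum to only 99.76.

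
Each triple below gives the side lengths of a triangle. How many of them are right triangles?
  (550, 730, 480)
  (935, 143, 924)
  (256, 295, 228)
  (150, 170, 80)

(550,730,480): 480²+550² = 532900 = 730² → right
(935,143,924): 143²+924² = 874225 = 935² → right
(256,295,228): 228²+256² = 117520 > 87025 = 295² → acute
(150,170,80): 80²+150² = 28900 = 170² → right
3 of the 4 are right.

3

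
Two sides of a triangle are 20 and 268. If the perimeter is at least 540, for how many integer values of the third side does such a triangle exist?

36

Triangle inequality: 248 < x < 288. Perimeter ≥ 540 gives x ≥ 540 − 20 − 268 = 252.
So 252 ≤ x < 288; integers 252 through 287: 36 values.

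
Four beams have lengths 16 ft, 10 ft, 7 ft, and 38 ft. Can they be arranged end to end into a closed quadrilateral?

For a quadrilateral, each side must be shorter than the sum of the others.
Here the longest side is 38, but the remaining 3 sides sum to only 33.

No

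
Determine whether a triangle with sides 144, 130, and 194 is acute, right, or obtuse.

right

Compare the square of the longest side to the sum of squares of the other two: 130² + 144² = 37636 = 194².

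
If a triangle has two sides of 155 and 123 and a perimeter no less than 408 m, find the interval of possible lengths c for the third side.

130 ≤ c < 278

Triangle inequality alone gives 32 < c < 278.
The perimeter condition gives c ≥ 408 − 155 − 123 = 130.
Intersecting the two: 130 ≤ c < 278.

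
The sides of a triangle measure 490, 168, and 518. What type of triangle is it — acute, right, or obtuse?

Compare the square of the longest side to the sum of squares of the other two: 168² + 490² = 268324 = 518².

right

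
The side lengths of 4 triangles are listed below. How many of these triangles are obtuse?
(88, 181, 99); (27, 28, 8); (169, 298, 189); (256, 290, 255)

2

(88,181,99): 88²+99² = 17545 < 32761 = 181² → obtuse
(27,28,8): 8²+27² = 793 > 784 = 28² → acute
(169,298,189): 169²+189² = 64282 < 88804 = 298² → obtuse
(256,290,255): 255²+256² = 130561 > 84100 = 290² → acute
2 of the 4 are obtuse.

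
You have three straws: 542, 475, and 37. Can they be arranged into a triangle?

The longest side is 542, but the other two sum to only 512.
512 < 542, so the triangle inequality fails.

No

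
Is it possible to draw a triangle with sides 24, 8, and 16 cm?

The two shorter sides sum to 24, exactly equal to the longest side 24.
That gives only a degenerate (flat) triangle — the inequality must be strict.

No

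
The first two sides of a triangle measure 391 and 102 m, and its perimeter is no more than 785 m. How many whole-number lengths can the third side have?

3

Triangle inequality: 289 < x < 493. Perimeter ≤ 785 gives x ≤ 785 − 391 − 102 = 292.
So 289 < x ≤ 292; integers 290 through 292: 3 values.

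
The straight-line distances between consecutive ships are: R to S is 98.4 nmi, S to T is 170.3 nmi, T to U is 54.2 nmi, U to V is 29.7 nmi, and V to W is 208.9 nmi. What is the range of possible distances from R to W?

0 ≤ RW ≤ 561.5 nmi

The maximum is all hops collinear in one direction: 98.4 + 170.3 + 54.2 + 29.7 + 208.9 = 561.5.
The longest hop is 208.9; the others sum to 352.6. Since 208.9 ≤ 352.6, the path can fold back on itself completely, so the minimum distance is 0.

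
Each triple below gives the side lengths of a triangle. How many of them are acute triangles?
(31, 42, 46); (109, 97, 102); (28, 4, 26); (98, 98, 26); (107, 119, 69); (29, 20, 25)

5

(31,42,46): 31²+42² = 2725 > 2116 = 46² → acute
(109,97,102): 97²+102² = 19813 > 11881 = 109² → acute
(28,4,26): 4²+26² = 692 < 784 = 28² → obtuse
(98,98,26): 26²+98² = 10280 > 9604 = 98² → acute
(107,119,69): 69²+107² = 16210 > 14161 = 119² → acute
(29,20,25): 20²+25² = 1025 > 841 = 29² → acute
5 of the 6 are acute.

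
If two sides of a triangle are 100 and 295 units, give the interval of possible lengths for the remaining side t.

By the triangle inequality, t must be less than 100 + 295 = 395 and greater than |100 − 295| = 195.

195 < t < 395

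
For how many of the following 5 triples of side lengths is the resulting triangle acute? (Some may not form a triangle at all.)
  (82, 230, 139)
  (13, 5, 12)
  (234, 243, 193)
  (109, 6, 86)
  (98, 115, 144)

(82,230,139): 82+139 ≤ 230, not a triangle
(13,5,12): 5²+12² = 169 = 13² → right
(234,243,193): 193²+234² = 92005 > 59049 = 243² → acute
(109,6,86): 6+86 ≤ 109, not a triangle
(98,115,144): 98²+115² = 22829 > 20736 = 144² → acute
2 of the 5 are acute.

2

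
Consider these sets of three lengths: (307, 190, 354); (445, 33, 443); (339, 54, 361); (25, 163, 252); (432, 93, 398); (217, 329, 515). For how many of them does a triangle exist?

(190,307,354): 190+307 > 354 → valid
(33,443,445): 33+443 > 445 → valid
(54,339,361): 54+339 > 361 → valid
(25,163,252): 25+163 ≤ 252 → not valid
(93,398,432): 93+398 > 432 → valid
(217,329,515): 217+329 > 515 → valid
5 of the 6 triples form a triangle.

5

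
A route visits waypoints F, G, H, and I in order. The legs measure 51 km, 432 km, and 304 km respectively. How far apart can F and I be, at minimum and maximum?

77 ≤ FI ≤ 787 km

The maximum is all hops collinear in one direction: 51 + 432 + 304 = 787.
The longest hop is 432; the others sum to 355. Folding the others back against it leaves at least 432 − 355 = 77.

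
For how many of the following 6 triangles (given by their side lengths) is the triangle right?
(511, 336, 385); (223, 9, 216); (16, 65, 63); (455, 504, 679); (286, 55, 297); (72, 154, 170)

4

(511,336,385): 336²+385² = 261121 = 511² → right
(223,9,216): 9²+216² = 46737 < 49729 = 223² → obtuse
(16,65,63): 16²+63² = 4225 = 65² → right
(455,504,679): 455²+504² = 461041 = 679² → right
(286,55,297): 55²+286² = 84821 < 88209 = 297² → obtuse
(72,154,170): 72²+154² = 28900 = 170² → right
4 of the 6 are right.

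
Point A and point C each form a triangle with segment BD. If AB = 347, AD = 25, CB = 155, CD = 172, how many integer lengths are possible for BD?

From triangle ABD: 322 < BD < 372.
From triangle CBD: 17 < BD < 327.
Intersection: 322 < BD < 327, so integers 323 through 326: 4 values.

4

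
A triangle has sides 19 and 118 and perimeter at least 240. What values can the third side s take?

103 ≤ s < 137

Triangle inequality alone gives 99 < s < 137.
The perimeter condition gives s ≥ 240 − 19 − 118 = 103.
Intersecting the two: 103 ≤ s < 137.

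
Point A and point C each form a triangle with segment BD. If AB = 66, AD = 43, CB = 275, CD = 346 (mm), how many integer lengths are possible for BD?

From triangle ABD: 23 < BD < 109.
From triangle CBD: 71 < BD < 621.
Intersection: 71 < BD < 109, so integers 72 through 108: 37 values.

37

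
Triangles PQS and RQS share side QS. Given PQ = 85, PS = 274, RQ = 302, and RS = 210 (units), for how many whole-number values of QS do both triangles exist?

169

From triangle PQS: 189 < QS < 359.
From triangle RQS: 92 < QS < 512.
Intersection: 189 < QS < 359, so integers 190 through 358: 169 values.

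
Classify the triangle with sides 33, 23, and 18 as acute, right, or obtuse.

Compare the square of the longest side to the sum of squares of the other two: 18² + 23² = 853 < 1089 = 33².

obtuse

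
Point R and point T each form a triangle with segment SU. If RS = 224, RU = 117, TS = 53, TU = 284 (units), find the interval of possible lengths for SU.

From triangle RSU: |224 − 117| < SU < 224 + 117, i.e. 107 < SU < 341.
From triangle TSU: 231 < SU < 337.
Both must hold, so SU lies in the intersection.

231 < SU < 337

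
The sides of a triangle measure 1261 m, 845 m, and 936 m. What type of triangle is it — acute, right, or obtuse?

right

Compare the square of the longest side to the sum of squares of the other two: 845² + 936² = 1590121 = 1261².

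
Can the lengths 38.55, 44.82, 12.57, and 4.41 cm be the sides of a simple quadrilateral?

A quadrilateral exists iff every side is shorter than the sum of the others — equivalently, the longest side is less than the sum of the rest.
Longest side 44.82 < 55.53 (sum of the remaining 3), so yes.

Yes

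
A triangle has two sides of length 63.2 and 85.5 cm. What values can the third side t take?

By the triangle inequality, t must be less than 63.2 + 85.5 = 148.7 and greater than |63.2 − 85.5| = 22.3.

22.3 < t < 148.7 (cm)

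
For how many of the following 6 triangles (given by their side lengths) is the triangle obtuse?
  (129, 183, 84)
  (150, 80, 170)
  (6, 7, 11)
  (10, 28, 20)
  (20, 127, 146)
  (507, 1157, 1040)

4

(129,183,84): 84²+129² = 23697 < 33489 = 183² → obtuse
(150,80,170): 80²+150² = 28900 = 170² → right
(6,7,11): 6²+7² = 85 < 121 = 11² → obtuse
(10,28,20): 10²+20² = 500 < 784 = 28² → obtuse
(20,127,146): 20²+127² = 16529 < 21316 = 146² → obtuse
(507,1157,1040): 507²+1040² = 1338649 = 1157² → right
4 of the 6 are obtuse.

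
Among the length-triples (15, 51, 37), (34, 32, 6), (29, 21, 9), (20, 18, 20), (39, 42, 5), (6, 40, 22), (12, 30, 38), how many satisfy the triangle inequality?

6

(15,37,51): 15+37 > 51 → valid
(6,32,34): 6+32 > 34 → valid
(9,21,29): 9+21 > 29 → valid
(18,20,20): 18+20 > 20 → valid
(5,39,42): 5+39 > 42 → valid
(6,22,40): 6+22 ≤ 40 → not valid
(12,30,38): 12+30 > 38 → valid
6 of the 7 triples form a triangle.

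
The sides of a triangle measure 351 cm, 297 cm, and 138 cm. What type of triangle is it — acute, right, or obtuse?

Compare the square of the longest side to the sum of squares of the other two: 138² + 297² = 107253 < 123201 = 351².

obtuse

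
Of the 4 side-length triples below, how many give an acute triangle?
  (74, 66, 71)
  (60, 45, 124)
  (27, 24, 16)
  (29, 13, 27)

3

(74,66,71): 66²+71² = 9397 > 5476 = 74² → acute
(60,45,124): 45+60 ≤ 124, not a triangle
(27,24,16): 16²+24² = 832 > 729 = 27² → acute
(29,13,27): 13²+27² = 898 > 841 = 29² → acute
3 of the 4 are acute.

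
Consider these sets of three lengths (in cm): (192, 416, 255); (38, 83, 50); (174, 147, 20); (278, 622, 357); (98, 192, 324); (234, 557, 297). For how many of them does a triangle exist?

3

(192,255,416): 192+255 > 416 → valid
(38,50,83): 38+50 > 83 → valid
(20,147,174): 20+147 ≤ 174 → not valid
(278,357,622): 278+357 > 622 → valid
(98,192,324): 98+192 ≤ 324 → not valid
(234,297,557): 234+297 ≤ 557 → not valid
3 of the 6 triples form a triangle.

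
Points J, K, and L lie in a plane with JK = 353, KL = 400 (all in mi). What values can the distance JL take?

By the triangle inequality, |353 − 400| ≤ JL ≤ 353 + 400.

47 ≤ JL ≤ 753 mi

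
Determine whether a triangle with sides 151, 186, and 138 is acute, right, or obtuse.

Compare the square of the longest side to the sum of squares of the other two: 138² + 151² = 41845 > 34596 = 186².

acute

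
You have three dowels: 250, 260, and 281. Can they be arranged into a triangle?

The longest side is 281, and the other two sum to 510.
Since 510 > 281, the triangle inequality holds.

Yes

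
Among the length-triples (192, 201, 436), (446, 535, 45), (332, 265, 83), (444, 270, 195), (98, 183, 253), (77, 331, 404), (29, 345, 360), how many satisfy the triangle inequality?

5

(192,201,436): 192+201 ≤ 436 → not valid
(45,446,535): 45+446 ≤ 535 → not valid
(83,265,332): 83+265 > 332 → valid
(195,270,444): 195+270 > 444 → valid
(98,183,253): 98+183 > 253 → valid
(77,331,404): 77+331 > 404 → valid
(29,345,360): 29+345 > 360 → valid
5 of the 7 triples form a triangle.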